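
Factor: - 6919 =  -  11^1*17^1 * 37^1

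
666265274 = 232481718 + 433783556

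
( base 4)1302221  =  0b1110010101001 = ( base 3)101001202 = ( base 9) 11052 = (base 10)7337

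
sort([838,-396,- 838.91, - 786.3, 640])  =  [-838.91, -786.3, - 396 , 640,838] 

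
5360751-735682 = 4625069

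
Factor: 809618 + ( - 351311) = 3^2*50923^1 = 458307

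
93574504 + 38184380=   131758884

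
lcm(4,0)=0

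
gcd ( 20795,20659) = 1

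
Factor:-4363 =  - 4363^1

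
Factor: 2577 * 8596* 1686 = 2^3*3^2 * 7^1*281^1 * 307^1*859^1  =  37348089912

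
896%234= 194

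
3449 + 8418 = 11867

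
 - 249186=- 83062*3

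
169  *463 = 78247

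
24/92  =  6/23 = 0.26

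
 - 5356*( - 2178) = 11665368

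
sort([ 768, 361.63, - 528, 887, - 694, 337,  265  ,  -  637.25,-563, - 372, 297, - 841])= [ - 841, - 694,-637.25, - 563,-528, - 372 , 265 , 297 , 337,361.63,  768,887] 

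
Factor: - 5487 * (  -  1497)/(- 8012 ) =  - 8214039/8012=- 2^ ( - 2)*3^2 * 31^1*59^1 * 499^1*2003^( - 1)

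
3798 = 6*633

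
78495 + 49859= 128354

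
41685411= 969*43019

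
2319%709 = 192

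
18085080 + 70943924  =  89029004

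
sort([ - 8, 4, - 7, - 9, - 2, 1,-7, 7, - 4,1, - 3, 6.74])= [ - 9, - 8, - 7, - 7, - 4,  -  3, - 2, 1, 1, 4, 6.74, 7 ]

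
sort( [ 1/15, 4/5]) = [ 1/15, 4/5]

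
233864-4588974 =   -  4355110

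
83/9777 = 83/9777 = 0.01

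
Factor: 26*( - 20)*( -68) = 2^5*5^1*13^1 * 17^1= 35360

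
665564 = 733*908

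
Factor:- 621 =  -3^3*23^1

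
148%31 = 24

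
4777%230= 177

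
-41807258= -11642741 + -30164517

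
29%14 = 1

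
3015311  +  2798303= 5813614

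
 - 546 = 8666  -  9212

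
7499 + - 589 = 6910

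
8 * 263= 2104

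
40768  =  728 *56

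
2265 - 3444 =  - 1179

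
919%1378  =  919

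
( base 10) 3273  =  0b110011001001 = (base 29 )3PP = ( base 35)2ni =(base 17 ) b59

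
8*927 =7416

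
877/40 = 877/40 = 21.93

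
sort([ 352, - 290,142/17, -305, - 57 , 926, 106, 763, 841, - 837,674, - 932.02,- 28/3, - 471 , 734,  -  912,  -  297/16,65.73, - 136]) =[- 932.02, -912,- 837,-471 , - 305, - 290,-136, - 57, - 297/16, - 28/3,142/17, 65.73,106, 352, 674 , 734 , 763, 841,926 ]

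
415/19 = 21 + 16/19 = 21.84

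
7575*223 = 1689225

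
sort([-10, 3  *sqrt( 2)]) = [ - 10,3*sqrt(2)]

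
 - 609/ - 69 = 203/23 =8.83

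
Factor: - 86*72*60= -2^6*3^3*5^1 * 43^1 = -  371520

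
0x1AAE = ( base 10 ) 6830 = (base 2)1101010101110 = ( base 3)100100222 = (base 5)204310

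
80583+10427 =91010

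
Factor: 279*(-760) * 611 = -129556440 = -  2^3*3^2*5^1*13^1*19^1*31^1*47^1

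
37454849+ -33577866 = 3876983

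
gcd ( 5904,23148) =36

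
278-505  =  - 227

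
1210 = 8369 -7159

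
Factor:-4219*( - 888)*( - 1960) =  -7343085120 = -2^6 * 3^1*5^1*7^2*37^1 * 4219^1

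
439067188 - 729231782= - 290164594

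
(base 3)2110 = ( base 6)150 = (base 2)1000010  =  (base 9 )73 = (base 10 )66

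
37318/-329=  - 794/7  =  -113.43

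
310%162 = 148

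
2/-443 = -1 + 441/443   =  - 0.00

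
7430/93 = 79 + 83/93 = 79.89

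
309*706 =218154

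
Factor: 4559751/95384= 2^( - 3 ) * 3^2 * 7^1*157^1*461^1 * 11923^( - 1 )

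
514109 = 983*523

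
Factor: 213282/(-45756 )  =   - 2^( - 1)*17^2*31^( - 1) = - 289/62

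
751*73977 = 55556727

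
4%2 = 0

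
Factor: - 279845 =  - 5^1 * 97^1*577^1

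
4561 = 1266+3295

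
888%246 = 150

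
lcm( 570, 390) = 7410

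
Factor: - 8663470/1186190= - 866347/118619=-257^1*3371^1 * 118619^( - 1)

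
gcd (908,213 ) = 1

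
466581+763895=1230476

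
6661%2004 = 649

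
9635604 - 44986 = 9590618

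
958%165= 133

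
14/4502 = 7/2251 = 0.00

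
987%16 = 11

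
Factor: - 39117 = -3^1*13^1*17^1*59^1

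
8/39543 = 8/39543 = 0.00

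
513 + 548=1061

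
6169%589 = 279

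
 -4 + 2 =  - 2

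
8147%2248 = 1403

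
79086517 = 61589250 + 17497267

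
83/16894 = 83/16894  =  0.00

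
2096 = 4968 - 2872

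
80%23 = 11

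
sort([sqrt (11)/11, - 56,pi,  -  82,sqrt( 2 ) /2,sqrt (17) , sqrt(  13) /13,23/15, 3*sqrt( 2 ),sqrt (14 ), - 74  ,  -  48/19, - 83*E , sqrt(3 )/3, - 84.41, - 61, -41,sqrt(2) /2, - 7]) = [-83*E, - 84.41, - 82, - 74,-61,-56, - 41, - 7, - 48/19, sqrt(13 )/13, sqrt ( 11 )/11,  sqrt(3) /3,sqrt(2 )/2, sqrt (2)/2,23/15,pi  ,  sqrt (14 ) , sqrt(17 ),  3*sqrt(2 )]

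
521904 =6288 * 83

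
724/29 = 724/29 = 24.97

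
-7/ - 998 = 7/998 = 0.01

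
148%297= 148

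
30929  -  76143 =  - 45214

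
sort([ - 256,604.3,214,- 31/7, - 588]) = [ - 588, - 256, - 31/7,  214, 604.3 ] 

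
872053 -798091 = 73962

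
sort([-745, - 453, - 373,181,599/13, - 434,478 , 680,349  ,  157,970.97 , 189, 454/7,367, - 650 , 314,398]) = [-745,-650,-453,  -  434, - 373,599/13, 454/7,157,181, 189, 314,349,367,  398,478, 680,970.97]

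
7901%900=701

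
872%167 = 37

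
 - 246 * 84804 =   -  20861784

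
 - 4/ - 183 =4/183  =  0.02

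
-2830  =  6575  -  9405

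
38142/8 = 4767 + 3/4 = 4767.75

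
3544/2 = 1772 = 1772.00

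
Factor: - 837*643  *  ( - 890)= 478989990= 2^1*3^3*5^1*31^1*89^1 *643^1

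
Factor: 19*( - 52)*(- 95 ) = 93860= 2^2*5^1*13^1*19^2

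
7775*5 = 38875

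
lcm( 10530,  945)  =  73710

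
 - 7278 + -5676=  - 12954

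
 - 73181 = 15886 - 89067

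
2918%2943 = 2918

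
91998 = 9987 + 82011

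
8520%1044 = 168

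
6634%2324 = 1986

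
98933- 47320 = 51613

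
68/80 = 17/20 = 0.85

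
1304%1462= 1304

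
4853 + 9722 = 14575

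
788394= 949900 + -161506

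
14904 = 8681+6223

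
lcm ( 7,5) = 35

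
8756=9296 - 540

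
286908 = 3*95636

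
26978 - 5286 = 21692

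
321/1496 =321/1496=0.21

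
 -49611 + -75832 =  - 125443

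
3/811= 3/811 = 0.00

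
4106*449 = 1843594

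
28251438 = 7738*3651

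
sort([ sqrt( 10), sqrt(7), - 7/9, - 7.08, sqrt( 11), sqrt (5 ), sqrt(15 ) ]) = [ - 7.08, - 7/9, sqrt( 5), sqrt (7 ) , sqrt(10),sqrt(11),  sqrt(15)]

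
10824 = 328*33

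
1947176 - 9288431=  - 7341255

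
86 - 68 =18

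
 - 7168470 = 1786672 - 8955142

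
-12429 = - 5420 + - 7009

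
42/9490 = 21/4745   =  0.00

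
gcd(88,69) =1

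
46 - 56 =- 10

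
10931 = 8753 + 2178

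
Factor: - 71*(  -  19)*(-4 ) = - 5396 = - 2^2*19^1*71^1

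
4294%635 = 484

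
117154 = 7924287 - 7807133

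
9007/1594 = 9007/1594 = 5.65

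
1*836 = 836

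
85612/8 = 10701 + 1/2 = 10701.50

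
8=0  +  8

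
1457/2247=1457/2247=0.65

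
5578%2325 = 928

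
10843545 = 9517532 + 1326013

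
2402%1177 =48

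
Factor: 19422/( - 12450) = -3^1*5^ (- 2 )*13^1 = - 39/25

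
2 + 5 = 7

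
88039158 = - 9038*( - 9741)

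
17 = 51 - 34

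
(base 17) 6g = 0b1110110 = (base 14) 86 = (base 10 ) 118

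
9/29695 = 9/29695 = 0.00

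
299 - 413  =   - 114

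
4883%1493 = 404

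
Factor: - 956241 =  - 3^2*11^1*13^1*743^1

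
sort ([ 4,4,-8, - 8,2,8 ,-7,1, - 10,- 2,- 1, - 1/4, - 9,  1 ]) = [ - 10, - 9 ,-8, - 8,-7, - 2, - 1, - 1/4, 1,1, 2, 4, 4,8]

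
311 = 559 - 248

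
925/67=13 + 54/67 = 13.81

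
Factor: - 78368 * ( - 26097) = 2^5*3^1*31^1*79^1*8699^1 = 2045169696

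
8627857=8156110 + 471747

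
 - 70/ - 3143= 10/449 =0.02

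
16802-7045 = 9757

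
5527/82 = 5527/82=67.40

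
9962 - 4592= 5370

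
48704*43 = 2094272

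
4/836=1/209=0.00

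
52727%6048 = 4343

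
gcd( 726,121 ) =121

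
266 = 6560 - 6294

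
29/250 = 29/250 = 0.12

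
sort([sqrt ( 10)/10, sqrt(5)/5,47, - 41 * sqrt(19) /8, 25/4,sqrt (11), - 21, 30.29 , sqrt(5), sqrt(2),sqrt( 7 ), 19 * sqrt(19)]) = [ - 41 * sqrt(19)/8, - 21, sqrt( 10)/10, sqrt(5 )/5, sqrt( 2), sqrt ( 5 ), sqrt(7), sqrt( 11) , 25/4,30.29,47, 19* sqrt( 19 )]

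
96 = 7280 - 7184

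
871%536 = 335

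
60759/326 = 60759/326=186.38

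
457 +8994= 9451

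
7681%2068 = 1477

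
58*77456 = 4492448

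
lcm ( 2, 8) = 8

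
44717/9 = 44717/9 = 4968.56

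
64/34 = 1+15/17 = 1.88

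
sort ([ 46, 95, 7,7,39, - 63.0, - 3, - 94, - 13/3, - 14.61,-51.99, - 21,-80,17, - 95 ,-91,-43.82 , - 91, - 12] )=[ - 95, - 94 , - 91, - 91, - 80, - 63.0,-51.99,-43.82, - 21 , - 14.61, - 12, - 13/3, - 3,7,7, 17,39,46, 95 ]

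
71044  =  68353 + 2691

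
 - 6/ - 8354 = 3/4177=0.00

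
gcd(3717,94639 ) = 1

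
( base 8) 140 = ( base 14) 6c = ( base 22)48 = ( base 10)96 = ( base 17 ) 5b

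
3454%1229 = 996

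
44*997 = 43868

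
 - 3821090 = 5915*( - 646)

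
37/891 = 37/891= 0.04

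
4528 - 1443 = 3085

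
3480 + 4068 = 7548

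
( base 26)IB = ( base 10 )479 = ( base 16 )1DF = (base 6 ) 2115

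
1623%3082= 1623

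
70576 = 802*88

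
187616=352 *533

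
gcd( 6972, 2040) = 12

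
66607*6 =399642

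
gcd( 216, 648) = 216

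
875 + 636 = 1511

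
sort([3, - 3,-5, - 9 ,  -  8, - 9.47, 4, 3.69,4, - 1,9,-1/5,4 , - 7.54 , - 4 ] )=[ - 9.47,  -  9, - 8, - 7.54, - 5,-4,-3,-1,  -  1/5, 3,3.69, 4, 4,4 , 9] 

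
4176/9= 464   =  464.00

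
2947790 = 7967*370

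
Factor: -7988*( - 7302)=58328376 = 2^3*3^1*1217^1 * 1997^1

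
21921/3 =7307 = 7307.00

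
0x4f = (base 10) 79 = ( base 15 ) 54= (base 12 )67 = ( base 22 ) 3D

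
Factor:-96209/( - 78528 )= 2^ ( - 6) * 3^( - 1 )*23^1 * 47^1*89^1*409^( - 1) 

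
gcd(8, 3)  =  1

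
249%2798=249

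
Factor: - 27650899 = -23^1  *  47^1*25579^1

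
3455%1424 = 607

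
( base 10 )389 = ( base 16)185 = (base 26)EP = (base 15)1AE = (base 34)BF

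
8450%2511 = 917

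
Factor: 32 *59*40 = 2^8*5^1*59^1 = 75520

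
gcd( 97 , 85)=1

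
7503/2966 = 7503/2966 = 2.53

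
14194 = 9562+4632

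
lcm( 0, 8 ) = 0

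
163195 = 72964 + 90231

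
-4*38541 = -154164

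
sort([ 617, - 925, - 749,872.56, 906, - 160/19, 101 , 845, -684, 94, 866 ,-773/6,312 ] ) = [ - 925, - 749, - 684, - 773/6, - 160/19,94,101,312,617,  845,  866 , 872.56,906]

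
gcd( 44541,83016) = 9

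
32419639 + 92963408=125383047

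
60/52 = 15/13 = 1.15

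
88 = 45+43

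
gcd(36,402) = 6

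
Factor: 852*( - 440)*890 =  - 2^6*3^1*5^2*11^1*71^1*89^1=-333643200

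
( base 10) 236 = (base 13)152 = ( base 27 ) 8K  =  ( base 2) 11101100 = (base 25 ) 9b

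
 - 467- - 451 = -16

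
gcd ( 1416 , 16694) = 2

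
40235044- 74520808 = -34285764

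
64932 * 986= 64022952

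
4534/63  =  71  +  61/63 = 71.97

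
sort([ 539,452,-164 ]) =[ - 164,452, 539 ]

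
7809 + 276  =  8085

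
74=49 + 25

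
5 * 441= 2205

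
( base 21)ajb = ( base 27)6ge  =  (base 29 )5l6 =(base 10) 4820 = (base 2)1001011010100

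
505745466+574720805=1080466271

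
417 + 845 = 1262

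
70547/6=11757 + 5/6 = 11757.83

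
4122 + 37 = 4159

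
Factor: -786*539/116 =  - 211827/58 = -2^(-1)*3^1*7^2*11^1*29^( - 1)*131^1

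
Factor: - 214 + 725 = 7^1*73^1 = 511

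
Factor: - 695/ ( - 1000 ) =139/200 = 2^( - 3)*5^( - 2 )*139^1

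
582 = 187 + 395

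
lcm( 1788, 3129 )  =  12516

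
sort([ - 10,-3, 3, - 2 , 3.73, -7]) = [ - 10, - 7, - 3, - 2,3  ,  3.73]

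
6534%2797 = 940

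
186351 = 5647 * 33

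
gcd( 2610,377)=29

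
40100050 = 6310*6355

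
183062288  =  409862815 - 226800527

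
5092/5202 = 2546/2601 = 0.98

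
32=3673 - 3641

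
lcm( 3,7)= 21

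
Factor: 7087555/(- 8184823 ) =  - 5^1  *  17^1*263^(- 1 )*31121^(-1 )*83383^1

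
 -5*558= - 2790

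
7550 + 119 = 7669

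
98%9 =8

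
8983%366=199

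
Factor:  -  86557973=- 47^1*1841659^1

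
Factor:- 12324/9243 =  - 2^2*3^ ( - 1 ) = - 4/3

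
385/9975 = 11/285 = 0.04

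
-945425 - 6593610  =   - 7539035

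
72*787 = 56664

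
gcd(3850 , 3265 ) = 5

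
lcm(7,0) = 0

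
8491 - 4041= 4450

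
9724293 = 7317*1329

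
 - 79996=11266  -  91262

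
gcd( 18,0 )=18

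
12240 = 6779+5461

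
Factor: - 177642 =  - 2^1 * 3^2 * 71^1* 139^1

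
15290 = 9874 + 5416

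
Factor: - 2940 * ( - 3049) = 8964060  =  2^2 * 3^1*5^1*7^2 * 3049^1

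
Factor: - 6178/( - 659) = 2^1*659^ (  -  1 ) * 3089^1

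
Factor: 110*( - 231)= - 25410= - 2^1*3^1*5^1*7^1*11^2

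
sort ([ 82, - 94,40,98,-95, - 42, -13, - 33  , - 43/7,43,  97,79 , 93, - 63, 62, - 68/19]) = [ - 95,-94, - 63, - 42, - 33, - 13, - 43/7, - 68/19,40,43, 62,79,82 , 93,  97,98]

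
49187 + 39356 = 88543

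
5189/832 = 5189/832 = 6.24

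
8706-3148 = 5558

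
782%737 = 45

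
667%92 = 23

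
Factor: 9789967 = 11^1* 889997^1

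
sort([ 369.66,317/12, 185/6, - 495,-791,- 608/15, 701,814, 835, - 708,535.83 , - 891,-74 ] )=[-891,- 791, - 708, -495, - 74, - 608/15, 317/12,185/6,  369.66,  535.83 , 701, 814,835] 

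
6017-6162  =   - 145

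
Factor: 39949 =7^1*13^1*439^1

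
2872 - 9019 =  - 6147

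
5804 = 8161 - 2357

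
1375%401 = 172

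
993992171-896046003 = 97946168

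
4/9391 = 4/9391=   0.00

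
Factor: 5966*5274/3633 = 2^2*3^1*7^(- 1)*19^1*157^1* 173^( -1) * 293^1 = 10488228/1211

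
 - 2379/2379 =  - 1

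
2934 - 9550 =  - 6616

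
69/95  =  69/95 = 0.73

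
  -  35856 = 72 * (-498 )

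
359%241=118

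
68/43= 1 + 25/43 =1.58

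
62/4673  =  62/4673  =  0.01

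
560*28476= 15946560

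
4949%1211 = 105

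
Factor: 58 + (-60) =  - 2^1 = - 2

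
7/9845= 7/9845 =0.00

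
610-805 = - 195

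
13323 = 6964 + 6359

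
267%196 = 71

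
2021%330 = 41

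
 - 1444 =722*(  -  2 ) 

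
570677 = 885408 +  - 314731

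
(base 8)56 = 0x2E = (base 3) 1201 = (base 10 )46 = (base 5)141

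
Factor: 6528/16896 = 2^ ( - 2) * 11^(  -  1) * 17^1 = 17/44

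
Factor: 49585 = 5^1*47^1*211^1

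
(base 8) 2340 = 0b10011100000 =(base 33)14r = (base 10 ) 1248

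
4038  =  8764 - 4726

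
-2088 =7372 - 9460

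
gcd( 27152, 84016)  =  16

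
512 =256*2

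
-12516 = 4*( - 3129 ) 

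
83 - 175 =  - 92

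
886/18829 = 886/18829 = 0.05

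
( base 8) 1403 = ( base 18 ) 26F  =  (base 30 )PL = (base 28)RF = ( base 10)771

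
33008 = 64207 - 31199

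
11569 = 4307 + 7262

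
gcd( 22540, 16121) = 49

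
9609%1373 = 1371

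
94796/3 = 94796/3=31598.67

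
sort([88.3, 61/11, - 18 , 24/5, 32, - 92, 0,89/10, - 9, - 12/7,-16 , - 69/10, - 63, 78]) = [-92, - 63, - 18,  -  16, - 9, - 69/10, - 12/7,0,24/5 , 61/11, 89/10,  32, 78, 88.3]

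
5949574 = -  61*( - 97534)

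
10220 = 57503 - 47283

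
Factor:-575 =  - 5^2*23^1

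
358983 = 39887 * 9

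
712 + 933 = 1645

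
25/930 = 5/186 = 0.03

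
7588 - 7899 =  - 311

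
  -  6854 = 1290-8144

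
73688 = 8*9211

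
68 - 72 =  - 4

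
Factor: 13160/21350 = 188/305 = 2^2*5^ (- 1)*47^1*61^( - 1 ) 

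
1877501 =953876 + 923625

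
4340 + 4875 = 9215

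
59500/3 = 19833+1/3 = 19833.33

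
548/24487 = 548/24487 = 0.02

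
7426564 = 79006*94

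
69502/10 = 34751/5= 6950.20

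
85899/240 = 357 +73/80 = 357.91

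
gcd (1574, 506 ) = 2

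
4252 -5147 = -895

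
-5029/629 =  - 5029/629 = - 8.00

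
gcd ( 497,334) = 1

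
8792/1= 8792 = 8792.00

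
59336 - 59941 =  - 605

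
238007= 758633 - 520626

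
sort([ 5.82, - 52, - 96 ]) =[ - 96,-52,5.82] 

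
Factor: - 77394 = - 2^1*3^1*12899^1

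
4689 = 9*521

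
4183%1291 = 310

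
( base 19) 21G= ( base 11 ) 629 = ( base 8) 1365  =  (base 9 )1031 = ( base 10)757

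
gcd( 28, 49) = 7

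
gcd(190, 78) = 2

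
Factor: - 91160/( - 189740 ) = 2^1*43^1*179^(-1 )  =  86/179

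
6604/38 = 3302/19 = 173.79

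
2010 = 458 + 1552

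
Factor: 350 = 2^1*5^2*7^1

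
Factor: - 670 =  - 2^1*5^1*67^1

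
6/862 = 3/431 =0.01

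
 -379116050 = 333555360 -712671410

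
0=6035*0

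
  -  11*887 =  - 9757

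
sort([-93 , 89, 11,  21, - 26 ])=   [ - 93, - 26, 11, 21, 89] 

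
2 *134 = 268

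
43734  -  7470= 36264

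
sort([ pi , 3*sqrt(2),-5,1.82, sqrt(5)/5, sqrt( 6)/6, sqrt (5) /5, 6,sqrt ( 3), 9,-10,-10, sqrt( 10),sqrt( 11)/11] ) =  [  -  10, - 10,- 5,sqrt( 11)/11, sqrt (6)/6, sqrt ( 5)/5, sqrt(5 )/5 , sqrt(3),  1.82, pi, sqrt( 10),3*sqrt(2),6, 9]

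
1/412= 1/412  =  0.00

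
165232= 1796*92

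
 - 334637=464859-799496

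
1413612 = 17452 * 81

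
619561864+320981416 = 940543280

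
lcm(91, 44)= 4004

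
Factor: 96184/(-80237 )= -2^3*11^1*19^(- 1 )*41^(  -  1 )*103^(-1 )*1093^1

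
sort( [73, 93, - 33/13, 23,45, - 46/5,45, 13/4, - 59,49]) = [ - 59, - 46/5, - 33/13, 13/4, 23, 45,45,  49, 73, 93 ]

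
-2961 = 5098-8059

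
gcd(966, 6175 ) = 1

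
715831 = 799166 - 83335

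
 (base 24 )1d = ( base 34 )13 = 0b100101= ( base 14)29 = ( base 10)37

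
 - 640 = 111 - 751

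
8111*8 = 64888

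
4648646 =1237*3758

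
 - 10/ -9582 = 5/4791= 0.00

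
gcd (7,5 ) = 1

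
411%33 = 15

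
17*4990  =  84830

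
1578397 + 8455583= 10033980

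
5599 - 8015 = - 2416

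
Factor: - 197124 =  - 2^2*3^1*16427^1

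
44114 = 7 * 6302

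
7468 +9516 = 16984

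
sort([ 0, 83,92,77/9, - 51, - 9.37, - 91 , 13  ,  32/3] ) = [-91,  -  51, -9.37,  0, 77/9, 32/3,13, 83,  92 ]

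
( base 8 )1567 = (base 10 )887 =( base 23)1fd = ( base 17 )313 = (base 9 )1185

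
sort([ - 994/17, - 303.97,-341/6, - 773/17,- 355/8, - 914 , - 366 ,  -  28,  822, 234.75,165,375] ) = [-914,-366, - 303.97, - 994/17, - 341/6,-773/17,-355/8,- 28,  165,234.75,  375, 822 ]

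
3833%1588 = 657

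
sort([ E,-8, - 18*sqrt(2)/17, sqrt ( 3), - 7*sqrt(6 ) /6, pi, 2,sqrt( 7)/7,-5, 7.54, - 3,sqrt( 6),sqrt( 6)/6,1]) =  [-8,-5, - 3,-7*sqrt( 6)/6, - 18*sqrt(2)/17,sqrt(7)/7, sqrt( 6)/6,1 , sqrt(3) , 2 , sqrt( 6),  E,pi,7.54]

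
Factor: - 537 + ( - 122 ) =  - 659^1 = - 659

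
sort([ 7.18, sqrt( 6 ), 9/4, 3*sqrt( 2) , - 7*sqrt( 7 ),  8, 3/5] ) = [ - 7*sqrt ( 7 ),3/5, 9/4,sqrt( 6 ),3*sqrt( 2), 7.18,8]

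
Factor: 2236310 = 2^1*5^1 * 151^1  *  1481^1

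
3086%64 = 14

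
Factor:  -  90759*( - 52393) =4755136287 = 3^1*11^2*433^1 * 30253^1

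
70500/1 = 70500 = 70500.00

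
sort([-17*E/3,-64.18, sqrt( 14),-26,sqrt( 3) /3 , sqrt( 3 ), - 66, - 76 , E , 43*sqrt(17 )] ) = [ - 76,-66, - 64.18,- 26, - 17*E/3, sqrt( 3)/3, sqrt( 3 ),E,sqrt(14), 43* sqrt( 17) ]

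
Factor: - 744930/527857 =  - 2^1*3^3*5^1 * 11^( - 1)*31^1*47^ ( - 1)*89^1 *1021^ ( -1)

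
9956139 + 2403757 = 12359896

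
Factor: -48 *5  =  -240 = -2^4*3^1*5^1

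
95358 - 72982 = 22376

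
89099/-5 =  - 17820+1/5  =  -17819.80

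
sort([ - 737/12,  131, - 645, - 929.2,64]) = [  -  929.2, - 645,-737/12, 64,131] 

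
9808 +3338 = 13146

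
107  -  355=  - 248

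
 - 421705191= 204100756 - 625805947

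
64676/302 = 214 + 24/151 = 214.16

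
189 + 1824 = 2013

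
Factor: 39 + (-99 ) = -60 = - 2^2*3^1*5^1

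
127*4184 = 531368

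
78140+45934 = 124074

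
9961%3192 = 385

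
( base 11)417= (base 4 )13312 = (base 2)111110110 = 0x1F6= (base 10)502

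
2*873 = 1746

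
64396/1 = 64396=64396.00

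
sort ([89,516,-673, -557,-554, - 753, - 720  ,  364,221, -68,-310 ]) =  [-753, - 720,  -  673,  -  557, - 554,-310, - 68,89,221,364,516 ] 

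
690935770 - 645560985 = 45374785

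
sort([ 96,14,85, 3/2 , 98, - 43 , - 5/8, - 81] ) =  [-81,-43,-5/8,3/2,14,85,96,98] 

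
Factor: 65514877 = 65514877^1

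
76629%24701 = 2526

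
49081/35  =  1402 + 11/35 = 1402.31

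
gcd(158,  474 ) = 158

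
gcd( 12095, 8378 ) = 59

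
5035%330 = 85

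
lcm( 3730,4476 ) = 22380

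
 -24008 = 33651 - 57659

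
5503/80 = 5503/80 = 68.79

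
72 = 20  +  52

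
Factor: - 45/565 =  - 9/113=- 3^2*113^( - 1) 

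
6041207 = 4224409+1816798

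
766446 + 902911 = 1669357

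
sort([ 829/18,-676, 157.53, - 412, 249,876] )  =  [-676, - 412, 829/18 , 157.53, 249, 876] 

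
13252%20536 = 13252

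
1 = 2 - 1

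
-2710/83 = - 33 + 29/83= - 32.65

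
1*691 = 691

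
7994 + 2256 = 10250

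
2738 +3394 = 6132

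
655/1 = 655= 655.00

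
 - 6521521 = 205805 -6727326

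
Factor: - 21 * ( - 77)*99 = 160083 = 3^3*7^2*11^2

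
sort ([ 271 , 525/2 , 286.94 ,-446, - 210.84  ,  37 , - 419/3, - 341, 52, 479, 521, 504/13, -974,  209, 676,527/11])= [ - 974 , - 446, - 341, - 210.84, - 419/3, 37, 504/13, 527/11, 52, 209 , 525/2,271,  286.94, 479,521, 676]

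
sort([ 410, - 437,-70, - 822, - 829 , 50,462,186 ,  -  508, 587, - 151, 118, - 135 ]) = [ - 829,- 822, - 508, - 437, - 151, - 135, - 70,50,118, 186,  410, 462, 587] 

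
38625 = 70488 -31863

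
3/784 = 3/784 = 0.00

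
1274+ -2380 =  - 1106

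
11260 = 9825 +1435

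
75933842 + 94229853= 170163695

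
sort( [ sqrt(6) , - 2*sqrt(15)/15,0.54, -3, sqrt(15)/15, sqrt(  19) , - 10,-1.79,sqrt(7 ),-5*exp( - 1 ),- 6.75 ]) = [ - 10,-6.75,-3,- 5*exp( -1), -1.79, - 2*sqrt(15)/15, sqrt ( 15)/15,0.54,sqrt(6), sqrt(7),sqrt(19 ) ] 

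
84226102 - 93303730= - 9077628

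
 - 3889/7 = - 556+3/7 =-555.57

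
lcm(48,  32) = 96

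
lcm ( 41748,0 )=0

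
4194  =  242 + 3952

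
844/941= 844/941 = 0.90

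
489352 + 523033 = 1012385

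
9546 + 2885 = 12431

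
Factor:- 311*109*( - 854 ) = 28949746=2^1*7^1*61^1*109^1 *311^1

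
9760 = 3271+6489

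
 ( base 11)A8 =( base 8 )166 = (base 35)3D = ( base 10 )118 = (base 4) 1312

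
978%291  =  105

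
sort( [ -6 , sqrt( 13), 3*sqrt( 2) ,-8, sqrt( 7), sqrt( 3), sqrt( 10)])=[ - 8, - 6,sqrt(3), sqrt (7), sqrt( 10) , sqrt(13 ),3*sqrt( 2 )]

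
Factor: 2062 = 2^1* 1031^1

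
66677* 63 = 4200651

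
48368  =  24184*2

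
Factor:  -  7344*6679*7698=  - 377591334048  =  - 2^5 * 3^4*17^1 * 1283^1*6679^1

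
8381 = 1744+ 6637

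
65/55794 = 65/55794=0.00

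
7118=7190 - 72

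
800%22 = 8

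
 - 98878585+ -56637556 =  - 155516141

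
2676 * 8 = 21408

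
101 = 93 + 8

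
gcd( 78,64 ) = 2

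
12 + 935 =947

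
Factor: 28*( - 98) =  - 2^3 *7^3  =  - 2744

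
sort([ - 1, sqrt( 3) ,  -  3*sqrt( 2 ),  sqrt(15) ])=[ - 3*sqrt(2),  -  1,  sqrt( 3), sqrt( 15)] 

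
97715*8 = 781720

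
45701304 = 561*81464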